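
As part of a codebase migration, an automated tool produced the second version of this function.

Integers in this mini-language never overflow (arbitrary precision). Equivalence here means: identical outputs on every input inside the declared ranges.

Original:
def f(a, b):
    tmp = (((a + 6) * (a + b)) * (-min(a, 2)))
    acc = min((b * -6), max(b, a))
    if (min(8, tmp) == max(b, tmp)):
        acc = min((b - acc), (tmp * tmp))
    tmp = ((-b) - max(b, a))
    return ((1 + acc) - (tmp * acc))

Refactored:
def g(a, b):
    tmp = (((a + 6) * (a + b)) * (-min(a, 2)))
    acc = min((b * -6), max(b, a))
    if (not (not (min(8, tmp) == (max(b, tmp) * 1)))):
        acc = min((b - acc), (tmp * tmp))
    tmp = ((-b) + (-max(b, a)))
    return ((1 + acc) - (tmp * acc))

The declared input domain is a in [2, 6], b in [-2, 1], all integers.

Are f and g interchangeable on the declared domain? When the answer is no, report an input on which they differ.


Comparing the listings, the differences include: constant usage differs; also boolean connective usage differs; also arithmetic usage differs.
Tracing a=4, b=0: f: tmp := -80 | acc := 0 | (min(8, tmp) == max(b, tmp)): false | tmp := -4 | result 1 | g: tmp := -80 | acc := 0 | (not (not (min(8, tmp) == (max(b, tmp) * 1)))): false | tmp := -4 | result 1 — matching result 1.
Across all 20 domain points the two functions coincide.
verdict: equivalent


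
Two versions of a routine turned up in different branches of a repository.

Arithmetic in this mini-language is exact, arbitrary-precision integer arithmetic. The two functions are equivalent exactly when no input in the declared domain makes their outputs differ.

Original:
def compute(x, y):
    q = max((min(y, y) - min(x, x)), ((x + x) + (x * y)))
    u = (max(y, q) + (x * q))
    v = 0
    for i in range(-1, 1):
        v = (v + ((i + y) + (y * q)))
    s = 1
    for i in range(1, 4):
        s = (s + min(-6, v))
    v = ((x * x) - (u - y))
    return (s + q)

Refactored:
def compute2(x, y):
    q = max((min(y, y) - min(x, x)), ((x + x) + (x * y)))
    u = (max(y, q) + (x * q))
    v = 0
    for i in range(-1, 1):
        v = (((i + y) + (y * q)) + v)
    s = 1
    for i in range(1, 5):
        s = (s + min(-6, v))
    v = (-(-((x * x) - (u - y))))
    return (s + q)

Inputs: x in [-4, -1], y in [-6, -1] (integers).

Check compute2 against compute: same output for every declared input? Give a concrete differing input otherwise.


Evaluate both at x=-4, y=-6.
compute: q=16, then u=-48, then v=0, then (i=-1), then v=-103, then (i=0), then v=-205, then s=1, then (i=1), then s=-204, then (i=2), then s=-409, then (i=3), then s=-614, then v=58, then returns -598
compute2: q=16, then u=-48, then v=0, then (i=-1), then v=-103, then (i=0), then v=-205, then s=1, then (i=1), then s=-204, then (i=2), then s=-409, then (i=3), then s=-614, then (i=4), then s=-819, then v=58, then returns -803
-598 vs -803 — the two versions disagree here.
verdict: not equivalent; witness: x=-4, y=-6


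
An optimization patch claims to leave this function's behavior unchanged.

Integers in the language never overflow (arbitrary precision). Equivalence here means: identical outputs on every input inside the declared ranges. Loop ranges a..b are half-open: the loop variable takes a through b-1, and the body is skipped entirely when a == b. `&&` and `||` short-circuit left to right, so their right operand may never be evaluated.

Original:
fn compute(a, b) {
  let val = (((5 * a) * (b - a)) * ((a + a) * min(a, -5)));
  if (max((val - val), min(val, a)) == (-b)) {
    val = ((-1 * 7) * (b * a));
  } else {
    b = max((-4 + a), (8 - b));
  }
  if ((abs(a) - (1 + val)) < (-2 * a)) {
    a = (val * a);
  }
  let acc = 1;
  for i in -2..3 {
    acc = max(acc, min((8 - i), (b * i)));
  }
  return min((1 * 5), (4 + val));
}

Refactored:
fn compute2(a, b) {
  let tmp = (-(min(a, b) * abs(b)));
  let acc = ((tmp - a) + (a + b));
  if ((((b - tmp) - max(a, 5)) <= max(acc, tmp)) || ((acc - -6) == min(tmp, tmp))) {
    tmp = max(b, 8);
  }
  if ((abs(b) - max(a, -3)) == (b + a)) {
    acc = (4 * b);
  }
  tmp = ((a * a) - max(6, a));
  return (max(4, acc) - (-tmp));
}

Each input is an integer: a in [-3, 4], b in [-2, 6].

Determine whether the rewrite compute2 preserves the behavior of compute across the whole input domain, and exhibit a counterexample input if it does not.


The rewrite breaks on a=-3, b=-2, where the results are -446 and 7.
compute: val becomes -450; next (max((val - val), min(val, a)) == (-b)) evaluates to false; next b becomes 10; next ((abs(a) - (1 + val)) < (-2 * a)) evaluates to false; next acc becomes 1; next at i=-2:; next acc becomes 1; next at i=-1:; next acc becomes 1; next at i=0:; next acc becomes 1; next at i=1:; next acc becomes 7; next at i=2:; next acc becomes 7; next final value -446
compute2: tmp becomes 6; next acc becomes 4; next ((((b - tmp) - max(a, 5)) <= max(acc, tmp)) || ((acc - -6) == min(tmp, tmp))) evaluates to true; next tmp becomes 8; next ((abs(b) - max(a, -3)) == (b + a)) evaluates to false; next tmp becomes 3; next final value 7
verdict: not equivalent; witness: a=-3, b=-2


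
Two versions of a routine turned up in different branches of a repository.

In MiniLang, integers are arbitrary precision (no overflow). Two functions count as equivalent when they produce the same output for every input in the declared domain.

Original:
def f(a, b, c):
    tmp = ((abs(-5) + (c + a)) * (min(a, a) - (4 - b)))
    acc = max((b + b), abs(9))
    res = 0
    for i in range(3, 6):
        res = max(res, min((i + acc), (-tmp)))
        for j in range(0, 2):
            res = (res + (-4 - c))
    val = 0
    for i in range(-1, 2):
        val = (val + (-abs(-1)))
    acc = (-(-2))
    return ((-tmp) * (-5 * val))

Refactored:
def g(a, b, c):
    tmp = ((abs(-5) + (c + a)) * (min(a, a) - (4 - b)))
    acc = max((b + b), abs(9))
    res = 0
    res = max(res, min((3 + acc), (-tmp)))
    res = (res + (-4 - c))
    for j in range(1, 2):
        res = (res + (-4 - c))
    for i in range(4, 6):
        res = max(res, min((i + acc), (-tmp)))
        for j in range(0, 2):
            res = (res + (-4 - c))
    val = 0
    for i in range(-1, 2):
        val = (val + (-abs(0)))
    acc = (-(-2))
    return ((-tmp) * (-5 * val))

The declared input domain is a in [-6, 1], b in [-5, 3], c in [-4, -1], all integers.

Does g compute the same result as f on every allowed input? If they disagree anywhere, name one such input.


Evaluate both at a=-6, b=-5, c=-4.
f: tmp := 75 | acc := 9 | res := 0 | iter i=3: | res := 0 | iter j=0: | res := 0 | iter j=1: | res := 0 | iter i=4: | res := 0 | iter j=0: | res := 0 | iter j=1: | res := 0 | iter i=5: | res := 0 | iter j=0: | res := 0 | iter j=1: | res := 0 | val := 0 | iter i=-1: | val := -1 | iter i=0: | val := -2 | iter i=1: | val := -3 | acc := 2 | result -1125
g: tmp := 75 | acc := 9 | res := 0 | res := 0 | res := 0 | iter j=1: | res := 0 | iter i=4: | res := 0 | iter j=0: | res := 0 | iter j=1: | res := 0 | iter i=5: | res := 0 | iter j=0: | res := 0 | iter j=1: | res := 0 | val := 0 | iter i=-1: | val := 0 | iter i=0: | val := 0 | iter i=1: | val := 0 | acc := 2 | result 0
-1125 != 0, so the rewrite changes behavior.
verdict: not equivalent; witness: a=-6, b=-5, c=-4


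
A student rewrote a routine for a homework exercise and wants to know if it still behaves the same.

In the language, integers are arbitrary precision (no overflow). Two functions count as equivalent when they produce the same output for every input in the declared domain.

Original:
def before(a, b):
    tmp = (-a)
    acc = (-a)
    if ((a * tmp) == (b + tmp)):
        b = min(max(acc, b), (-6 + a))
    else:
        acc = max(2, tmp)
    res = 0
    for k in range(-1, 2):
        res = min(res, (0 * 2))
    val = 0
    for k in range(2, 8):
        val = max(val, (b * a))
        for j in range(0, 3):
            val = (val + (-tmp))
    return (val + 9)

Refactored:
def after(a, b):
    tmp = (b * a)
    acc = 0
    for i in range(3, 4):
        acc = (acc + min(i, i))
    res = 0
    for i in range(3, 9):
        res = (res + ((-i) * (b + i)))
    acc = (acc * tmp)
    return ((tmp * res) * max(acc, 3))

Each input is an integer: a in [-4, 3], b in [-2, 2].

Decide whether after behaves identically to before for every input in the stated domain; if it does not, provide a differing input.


These are not equivalent — on a=-4, b=-2 the outputs split (5 vs -25536).
before: tmp becomes 4; next acc becomes 4; next ((a * tmp) == (b + tmp)) evaluates to false; next acc becomes 4; next res becomes 0; next at k=-1:; next res becomes 0; next at k=0:; next res becomes 0; next at k=1:; next res becomes 0; next val becomes 0; next at k=2:; next val becomes 8; next at j=0:; next val becomes 4; next at j=1:; next val becomes 0; next at j=2:; next val becomes -4; next at k=3:; next val becomes 8; next at j=0:; next val becomes 4; next at j=1:; next val becomes 0; next at j=2:; next val becomes -4; next at k=4:; next val becomes 8; next at j=0:; next val becomes 4; next at j=1:; next val becomes 0; next at j=2:; next val becomes -4; next at k=5:; next val becomes 8; next at j=0:; next val becomes 4; next at j=1:; next val becomes 0; next at j=2:; next val becomes -4; next at k=6:; next val becomes 8; next at j=0:; next val becomes 4; next at j=1:; next val becomes 0; next at j=2:; next val becomes -4; next at k=7:; next val becomes 8; next at j=0:; next val becomes 4; next at j=1:; next val becomes 0; next at j=2:; next val becomes -4; next final value 5
after: tmp becomes 8; next acc becomes 0; next at i=3:; next acc becomes 3; next res becomes 0; next at i=3:; next res becomes -3; next at i=4:; next res becomes -11; next at i=5:; next res becomes -26; next at i=6:; next res becomes -50; next at i=7:; next res becomes -85; next at i=8:; next res becomes -133; next acc becomes 24; next final value -25536
verdict: not equivalent; witness: a=-4, b=-2


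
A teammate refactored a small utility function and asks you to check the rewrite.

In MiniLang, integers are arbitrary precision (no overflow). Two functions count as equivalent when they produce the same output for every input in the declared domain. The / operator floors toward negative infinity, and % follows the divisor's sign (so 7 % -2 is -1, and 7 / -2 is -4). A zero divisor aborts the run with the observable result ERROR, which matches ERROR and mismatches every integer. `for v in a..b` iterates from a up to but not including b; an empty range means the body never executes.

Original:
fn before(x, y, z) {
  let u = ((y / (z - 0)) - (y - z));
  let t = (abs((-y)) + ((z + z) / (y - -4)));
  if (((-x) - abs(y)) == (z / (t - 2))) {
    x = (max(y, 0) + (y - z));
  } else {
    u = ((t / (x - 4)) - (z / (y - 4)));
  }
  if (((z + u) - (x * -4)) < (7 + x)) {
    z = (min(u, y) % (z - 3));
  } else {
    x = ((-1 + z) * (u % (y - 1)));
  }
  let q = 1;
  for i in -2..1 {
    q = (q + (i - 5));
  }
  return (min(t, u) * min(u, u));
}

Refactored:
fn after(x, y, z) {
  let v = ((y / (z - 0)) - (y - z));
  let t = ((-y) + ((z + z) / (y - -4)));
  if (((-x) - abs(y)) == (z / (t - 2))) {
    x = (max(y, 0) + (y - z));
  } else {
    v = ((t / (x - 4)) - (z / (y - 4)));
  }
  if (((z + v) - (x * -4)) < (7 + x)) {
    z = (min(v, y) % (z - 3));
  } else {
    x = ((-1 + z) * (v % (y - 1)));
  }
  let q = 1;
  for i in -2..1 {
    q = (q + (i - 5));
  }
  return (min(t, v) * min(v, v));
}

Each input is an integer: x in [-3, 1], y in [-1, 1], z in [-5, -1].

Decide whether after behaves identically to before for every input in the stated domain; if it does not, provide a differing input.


Not equivalent: x=-3, y=1, z=-5 separates them (1 vs 3).
before: u=-7, then t=-1, then (((-x) - abs(y)) == (z / (t - 2))) is false, then u=-1, then (((z + u) - (x * -4)) < (7 + x)) is true, then z=-1, then q=1, then (i=-2), then q=-6, then (i=-1), then q=-12, then (i=0), then q=-17, then returns 1
after: v=-7, then t=-3, then (((-x) - abs(y)) == (z / (t - 2))) is false, then v=-1, then (((z + v) - (x * -4)) < (7 + x)) is true, then z=-1, then q=1, then (i=-2), then q=-6, then (i=-1), then q=-12, then (i=0), then q=-17, then returns 3
verdict: not equivalent; witness: x=-3, y=1, z=-5


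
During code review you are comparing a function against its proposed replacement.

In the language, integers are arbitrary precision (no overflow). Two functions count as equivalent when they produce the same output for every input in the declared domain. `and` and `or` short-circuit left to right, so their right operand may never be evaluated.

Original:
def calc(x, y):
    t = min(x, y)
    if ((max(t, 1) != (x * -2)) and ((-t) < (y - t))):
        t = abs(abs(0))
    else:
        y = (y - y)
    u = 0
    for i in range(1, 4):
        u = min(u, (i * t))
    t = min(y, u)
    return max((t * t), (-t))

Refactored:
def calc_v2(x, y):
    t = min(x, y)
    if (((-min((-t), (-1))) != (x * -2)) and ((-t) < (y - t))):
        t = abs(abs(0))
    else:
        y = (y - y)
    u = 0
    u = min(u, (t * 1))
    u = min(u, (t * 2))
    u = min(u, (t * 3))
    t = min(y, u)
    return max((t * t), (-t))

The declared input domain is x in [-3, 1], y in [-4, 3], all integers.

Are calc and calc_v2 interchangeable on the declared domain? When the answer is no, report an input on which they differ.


The two are interchangeable: loop structure differs, arithmetic usage differs, min/max/abs usage differs, statement counts differ, constant usage differs, local variable names differ, and every declared input agrees.
As a probe, take x=0, y=2: calc runs t := 0 | ((max(t, 1) != (x * -2)) and ((-t) < (y - t))): true | t := 0 | u := 0 | iter i=1: | u := 0 | iter i=2: | u := 0 | iter i=3: | u := 0 | t := 0 | result 0; calc_v2 runs t := 0 | (((-min((-t), (-1))) != (x * -2)) and ((-t) < (y - t))): true | t := 0 | u := 0 | u := 0 | u := 0 | u := 0 | t := 0 | result 0; both end at 0.
Sweeping the whole domain (40 inputs) finds no disagreement.
verdict: equivalent


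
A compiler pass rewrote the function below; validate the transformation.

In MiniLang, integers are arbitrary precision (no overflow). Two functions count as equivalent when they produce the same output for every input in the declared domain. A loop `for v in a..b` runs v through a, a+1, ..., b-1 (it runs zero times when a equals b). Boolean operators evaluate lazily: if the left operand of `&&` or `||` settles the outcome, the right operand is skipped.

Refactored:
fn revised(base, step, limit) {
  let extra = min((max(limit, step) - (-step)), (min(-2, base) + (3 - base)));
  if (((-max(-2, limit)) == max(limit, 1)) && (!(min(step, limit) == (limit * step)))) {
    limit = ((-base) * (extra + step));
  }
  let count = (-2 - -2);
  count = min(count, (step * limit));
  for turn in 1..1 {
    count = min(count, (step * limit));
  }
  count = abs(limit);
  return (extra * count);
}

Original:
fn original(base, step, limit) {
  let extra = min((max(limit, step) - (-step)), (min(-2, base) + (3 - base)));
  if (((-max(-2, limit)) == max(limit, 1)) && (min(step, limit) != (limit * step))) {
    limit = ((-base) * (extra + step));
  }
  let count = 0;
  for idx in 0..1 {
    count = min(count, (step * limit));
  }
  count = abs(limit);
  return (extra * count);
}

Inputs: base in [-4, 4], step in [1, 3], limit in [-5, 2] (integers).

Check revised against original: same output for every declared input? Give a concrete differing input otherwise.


Side by side, the visible changes include: constant usage differs; boolean connective usage differs; min/max/abs usage differs; arithmetic usage differs; statement counts differ; comparison usage differs; local variable names differ; loop structure differs.
As a probe, take base=-1, step=2, limit=2: original runs extra := 2 | (((-max(-2, limit)) == max(limit, 1)) && (min(step, limit) != (limit * step))): false | count := 0 | iter idx=0: | count := 0 | count := 2 | result 4; revised runs extra := 2 | (((-max(-2, limit)) == max(limit, 1)) && (!(min(step, limit) == (limit * step)))): false | count := 0 | count := 0 | loop over turn: empty range | count := 2 | result 4; both end at 4.
An exhaustive pass over the 216 declared inputs shows identical outputs.
verdict: equivalent


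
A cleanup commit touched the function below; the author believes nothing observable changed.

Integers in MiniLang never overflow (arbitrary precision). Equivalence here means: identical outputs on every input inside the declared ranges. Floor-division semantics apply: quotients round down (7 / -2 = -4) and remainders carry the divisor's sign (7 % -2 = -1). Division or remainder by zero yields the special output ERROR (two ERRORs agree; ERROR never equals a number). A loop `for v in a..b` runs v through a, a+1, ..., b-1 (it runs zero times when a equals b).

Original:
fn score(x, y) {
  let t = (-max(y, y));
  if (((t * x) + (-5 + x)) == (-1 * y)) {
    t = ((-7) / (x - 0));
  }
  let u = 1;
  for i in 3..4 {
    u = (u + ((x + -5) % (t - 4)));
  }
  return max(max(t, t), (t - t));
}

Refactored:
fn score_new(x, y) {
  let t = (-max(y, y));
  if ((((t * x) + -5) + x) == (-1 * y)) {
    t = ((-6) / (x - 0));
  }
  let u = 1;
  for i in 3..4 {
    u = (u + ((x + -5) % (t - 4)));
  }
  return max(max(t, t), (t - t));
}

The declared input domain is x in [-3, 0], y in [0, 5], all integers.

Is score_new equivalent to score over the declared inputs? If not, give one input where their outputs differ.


The rewrite breaks on x=-1, y=3, where the results are 7 and 6.
score: t=-3, then (((t * x) + (-5 + x)) == (-1 * y)) is true, then t=7, then u=1, then (i=3), then u=1, then returns 7
score_new: t=-3, then ((((t * x) + -5) + x) == (-1 * y)) is true, then t=6, then u=1, then (i=3), then u=1, then returns 6
verdict: not equivalent; witness: x=-1, y=3


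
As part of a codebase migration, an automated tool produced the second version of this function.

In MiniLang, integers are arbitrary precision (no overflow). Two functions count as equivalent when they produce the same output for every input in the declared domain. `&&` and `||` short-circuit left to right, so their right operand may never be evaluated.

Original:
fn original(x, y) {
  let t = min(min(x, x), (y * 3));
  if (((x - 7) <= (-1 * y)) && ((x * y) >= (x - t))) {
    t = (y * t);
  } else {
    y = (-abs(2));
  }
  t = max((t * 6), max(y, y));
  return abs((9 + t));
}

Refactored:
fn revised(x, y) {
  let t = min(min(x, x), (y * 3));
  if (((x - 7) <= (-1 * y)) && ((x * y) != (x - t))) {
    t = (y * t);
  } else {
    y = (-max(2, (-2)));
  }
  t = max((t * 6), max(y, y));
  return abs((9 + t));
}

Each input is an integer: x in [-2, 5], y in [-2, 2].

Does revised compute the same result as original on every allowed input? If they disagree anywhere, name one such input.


x=-2, y=-2 yields 81 from original but 7 from revised.
verdict: not equivalent; witness: x=-2, y=-2


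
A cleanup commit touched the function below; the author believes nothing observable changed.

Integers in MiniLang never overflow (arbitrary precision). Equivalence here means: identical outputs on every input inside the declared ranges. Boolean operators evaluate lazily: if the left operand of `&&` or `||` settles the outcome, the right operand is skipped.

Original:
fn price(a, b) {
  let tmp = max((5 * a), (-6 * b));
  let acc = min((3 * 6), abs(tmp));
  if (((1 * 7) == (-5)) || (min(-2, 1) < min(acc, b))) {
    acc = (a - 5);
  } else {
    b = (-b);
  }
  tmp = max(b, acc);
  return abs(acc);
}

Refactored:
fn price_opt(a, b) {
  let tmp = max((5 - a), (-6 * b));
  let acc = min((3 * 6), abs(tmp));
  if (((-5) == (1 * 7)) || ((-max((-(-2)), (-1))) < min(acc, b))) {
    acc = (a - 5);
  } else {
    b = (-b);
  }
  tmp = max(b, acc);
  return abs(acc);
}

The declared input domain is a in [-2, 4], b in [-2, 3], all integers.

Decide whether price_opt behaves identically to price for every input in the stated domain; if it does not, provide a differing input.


At a=3, b=-2: price gives 15, price_opt gives 12.
verdict: not equivalent; witness: a=3, b=-2


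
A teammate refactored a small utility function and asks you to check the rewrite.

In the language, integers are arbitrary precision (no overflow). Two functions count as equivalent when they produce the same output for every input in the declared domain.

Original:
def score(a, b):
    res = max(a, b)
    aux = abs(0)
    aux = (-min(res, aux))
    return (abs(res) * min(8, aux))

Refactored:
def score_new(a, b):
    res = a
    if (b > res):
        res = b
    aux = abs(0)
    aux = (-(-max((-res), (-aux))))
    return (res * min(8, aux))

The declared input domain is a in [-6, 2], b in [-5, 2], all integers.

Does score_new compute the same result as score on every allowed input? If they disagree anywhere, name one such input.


Not equivalent: a=-6, b=-5 separates them (25 vs -25).
score: res becomes -5; next aux becomes 0; next aux becomes 5; next final value 25
score_new: res becomes -6; next (b > res) evaluates to true; next res becomes -5; next aux becomes 0; next aux becomes 5; next final value -25
verdict: not equivalent; witness: a=-6, b=-5


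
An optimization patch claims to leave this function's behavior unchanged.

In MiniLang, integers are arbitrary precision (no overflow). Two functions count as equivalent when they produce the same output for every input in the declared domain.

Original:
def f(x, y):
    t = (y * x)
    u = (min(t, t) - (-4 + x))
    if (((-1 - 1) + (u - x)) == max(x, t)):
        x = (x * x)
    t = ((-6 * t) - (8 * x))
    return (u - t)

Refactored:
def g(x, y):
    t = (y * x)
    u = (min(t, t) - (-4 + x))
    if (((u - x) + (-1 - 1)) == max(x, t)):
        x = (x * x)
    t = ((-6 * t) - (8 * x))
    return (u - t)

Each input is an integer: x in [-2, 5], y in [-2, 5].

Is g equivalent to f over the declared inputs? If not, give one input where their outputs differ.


This is a faithful refactor — same computation, different form, but the computed results match everywhere.
Tracing x=3, y=4: f: t becomes 12; next u becomes 13; next (((-1 - 1) + (u - x)) == max(x, t)) evaluates to false; next t becomes -96; next final value 109 | g: t becomes 12; next u becomes 13; next (((u - x) + (-1 - 1)) == max(x, t)) evaluates to false; next t becomes -96; next final value 109 — matching result 109.
Across all 64 domain points the two functions coincide.
verdict: equivalent


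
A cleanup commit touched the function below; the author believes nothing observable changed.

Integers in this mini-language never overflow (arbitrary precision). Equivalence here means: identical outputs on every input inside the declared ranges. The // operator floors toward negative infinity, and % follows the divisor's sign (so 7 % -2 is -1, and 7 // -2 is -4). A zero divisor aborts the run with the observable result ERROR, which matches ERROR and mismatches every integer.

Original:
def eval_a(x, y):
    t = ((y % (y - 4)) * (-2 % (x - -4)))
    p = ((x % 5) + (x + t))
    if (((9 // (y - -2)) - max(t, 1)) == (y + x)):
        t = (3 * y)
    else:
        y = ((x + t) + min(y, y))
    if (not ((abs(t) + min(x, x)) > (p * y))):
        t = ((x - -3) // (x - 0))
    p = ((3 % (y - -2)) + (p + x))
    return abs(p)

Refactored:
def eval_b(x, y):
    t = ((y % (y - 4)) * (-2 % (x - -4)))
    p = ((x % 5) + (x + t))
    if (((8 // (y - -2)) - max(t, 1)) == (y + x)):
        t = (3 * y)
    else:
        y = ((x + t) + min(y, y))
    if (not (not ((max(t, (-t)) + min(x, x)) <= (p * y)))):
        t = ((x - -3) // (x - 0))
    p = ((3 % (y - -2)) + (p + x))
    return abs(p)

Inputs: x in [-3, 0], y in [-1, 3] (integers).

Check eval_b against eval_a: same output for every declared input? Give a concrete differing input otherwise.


There is a counterexample at x=0, y=1: ERROR on one side, 4 on the other.
eval_a: t = -4; p = -4; (((9 // (y - -2)) - max(t, 1)) == (y + x)) -> false; y = -3; (not ((abs(t) + min(x, x)) > (p * y))) -> true; division by zero -> ERROR
eval_b: t = -4; p = -4; (((8 // (y - -2)) - max(t, 1)) == (y + x)) -> true; t = 3; (not (not ((max(t, (-t)) + min(x, x)) <= (p * y)))) -> false; p = -4; return 4
verdict: not equivalent; witness: x=0, y=1


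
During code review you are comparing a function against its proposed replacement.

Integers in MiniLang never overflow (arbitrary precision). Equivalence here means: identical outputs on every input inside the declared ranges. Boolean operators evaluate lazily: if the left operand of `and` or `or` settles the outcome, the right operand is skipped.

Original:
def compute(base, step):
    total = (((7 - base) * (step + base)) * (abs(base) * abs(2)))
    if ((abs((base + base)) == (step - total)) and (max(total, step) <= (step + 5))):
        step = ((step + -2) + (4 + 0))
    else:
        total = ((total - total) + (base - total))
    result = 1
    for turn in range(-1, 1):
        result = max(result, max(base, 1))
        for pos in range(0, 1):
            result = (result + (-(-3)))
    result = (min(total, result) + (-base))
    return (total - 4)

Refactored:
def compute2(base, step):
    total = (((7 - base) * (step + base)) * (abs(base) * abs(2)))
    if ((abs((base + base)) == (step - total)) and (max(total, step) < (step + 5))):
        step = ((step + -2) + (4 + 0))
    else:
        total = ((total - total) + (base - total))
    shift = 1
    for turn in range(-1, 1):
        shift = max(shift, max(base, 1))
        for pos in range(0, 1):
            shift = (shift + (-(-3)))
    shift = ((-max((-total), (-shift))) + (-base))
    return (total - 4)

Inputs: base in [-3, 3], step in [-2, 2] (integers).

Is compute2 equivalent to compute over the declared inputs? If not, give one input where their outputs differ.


The suspicious edit (`(max(total, step) <= (step + 5))` became `(max(total, step) < (step + 5))`) never changes the result for any input inside the declared domain; all 35 inputs agree.
verdict: equivalent


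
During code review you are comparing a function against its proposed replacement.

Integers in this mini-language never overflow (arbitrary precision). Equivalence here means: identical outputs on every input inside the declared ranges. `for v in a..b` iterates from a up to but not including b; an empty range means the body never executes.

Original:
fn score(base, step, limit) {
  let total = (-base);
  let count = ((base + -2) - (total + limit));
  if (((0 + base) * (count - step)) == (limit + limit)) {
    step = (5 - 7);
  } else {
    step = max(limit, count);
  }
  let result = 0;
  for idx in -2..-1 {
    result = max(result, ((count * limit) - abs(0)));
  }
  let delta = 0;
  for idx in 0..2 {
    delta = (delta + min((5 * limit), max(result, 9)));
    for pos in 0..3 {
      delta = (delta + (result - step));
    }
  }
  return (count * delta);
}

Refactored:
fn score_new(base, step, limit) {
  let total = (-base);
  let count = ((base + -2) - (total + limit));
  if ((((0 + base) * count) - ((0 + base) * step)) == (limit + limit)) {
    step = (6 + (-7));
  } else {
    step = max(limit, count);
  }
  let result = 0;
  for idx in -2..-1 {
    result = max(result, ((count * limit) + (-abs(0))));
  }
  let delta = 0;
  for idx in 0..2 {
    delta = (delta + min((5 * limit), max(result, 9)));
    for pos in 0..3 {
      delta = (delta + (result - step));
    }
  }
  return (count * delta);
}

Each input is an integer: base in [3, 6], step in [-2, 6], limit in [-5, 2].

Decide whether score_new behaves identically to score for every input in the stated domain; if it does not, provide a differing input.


Not equivalent: base=3, step=4, limit=0 separates them (48 vs 24).
score: total=-3, then count=4, then (((0 + base) * (count - step)) == (limit + limit)) is true, then step=-2, then result=0, then (idx=-2), then result=0, then delta=0, then (idx=0), then delta=0, then (pos=0), then delta=2, then (pos=1), then delta=4, then (pos=2), then delta=6, then (idx=1), then delta=6, then (pos=0), then delta=8, then (pos=1), then delta=10, then (pos=2), then delta=12, then returns 48
score_new: total=-3, then count=4, then ((((0 + base) * count) - ((0 + base) * step)) == (limit + limit)) is true, then step=-1, then result=0, then (idx=-2), then result=0, then delta=0, then (idx=0), then delta=0, then (pos=0), then delta=1, then (pos=1), then delta=2, then (pos=2), then delta=3, then (idx=1), then delta=3, then (pos=0), then delta=4, then (pos=1), then delta=5, then (pos=2), then delta=6, then returns 24
verdict: not equivalent; witness: base=3, step=4, limit=0


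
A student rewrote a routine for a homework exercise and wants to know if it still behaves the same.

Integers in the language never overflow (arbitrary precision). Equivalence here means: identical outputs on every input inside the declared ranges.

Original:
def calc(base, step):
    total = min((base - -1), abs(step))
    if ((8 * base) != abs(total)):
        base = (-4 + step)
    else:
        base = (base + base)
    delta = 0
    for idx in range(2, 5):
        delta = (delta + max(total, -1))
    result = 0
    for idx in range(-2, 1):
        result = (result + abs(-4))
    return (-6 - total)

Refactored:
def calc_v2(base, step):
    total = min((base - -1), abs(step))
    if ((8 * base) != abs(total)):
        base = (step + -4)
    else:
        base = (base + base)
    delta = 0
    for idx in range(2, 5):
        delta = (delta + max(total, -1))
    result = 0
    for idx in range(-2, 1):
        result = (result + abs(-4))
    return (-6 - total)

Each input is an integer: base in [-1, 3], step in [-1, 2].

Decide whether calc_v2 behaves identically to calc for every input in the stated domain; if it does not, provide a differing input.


The two are interchangeable: same computation, different form, and every declared input agrees.
Spot check at base=-1, step=1 — calc: total=0, then ((8 * base) != abs(total)) is true, then base=-3, then delta=0, then (idx=2), then delta=0, then (idx=3), then delta=0, then (idx=4), then delta=0, then result=0, then (idx=-2), then result=4, then (idx=-1), then result=8, then (idx=0), then result=12, then returns -6. calc_v2: total=0, then ((8 * base) != abs(total)) is true, then base=-3, then delta=0, then (idx=2), then delta=0, then (idx=3), then delta=0, then (idx=4), then delta=0, then result=0, then (idx=-2), then result=4, then (idx=-1), then result=8, then (idx=0), then result=12, then returns -6. Both give -6.
Across all 20 domain points the two functions coincide.
verdict: equivalent


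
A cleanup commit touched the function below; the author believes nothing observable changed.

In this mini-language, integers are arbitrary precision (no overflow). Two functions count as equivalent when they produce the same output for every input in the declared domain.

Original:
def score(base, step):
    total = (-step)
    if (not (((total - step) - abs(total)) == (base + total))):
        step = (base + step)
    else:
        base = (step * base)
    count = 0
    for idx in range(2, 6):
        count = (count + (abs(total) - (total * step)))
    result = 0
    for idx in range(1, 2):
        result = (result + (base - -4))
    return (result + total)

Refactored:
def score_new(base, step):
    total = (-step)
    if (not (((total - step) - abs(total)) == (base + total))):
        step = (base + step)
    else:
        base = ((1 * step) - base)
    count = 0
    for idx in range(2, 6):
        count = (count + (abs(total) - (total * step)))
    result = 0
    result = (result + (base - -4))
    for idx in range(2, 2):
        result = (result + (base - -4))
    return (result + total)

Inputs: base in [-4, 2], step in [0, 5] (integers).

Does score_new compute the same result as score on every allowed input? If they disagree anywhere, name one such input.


Evaluate both at base=-4, step=2.
score: total becomes -2; next (not (((total - step) - abs(total)) == (base + total))) evaluates to false; next base becomes -8; next count becomes 0; next at idx=2:; next count becomes 6; next at idx=3:; next count becomes 12; next at idx=4:; next count becomes 18; next at idx=5:; next count becomes 24; next result becomes 0; next at idx=1:; next result becomes -4; next final value -6
score_new: total becomes -2; next (not (((total - step) - abs(total)) == (base + total))) evaluates to false; next base becomes 6; next count becomes 0; next at idx=2:; next count becomes 6; next at idx=3:; next count becomes 12; next at idx=4:; next count becomes 18; next at idx=5:; next count becomes 24; next result becomes 0; next result becomes 10; next idx never enters its loop body; next final value 8
-6 vs 8 — the two versions disagree here.
verdict: not equivalent; witness: base=-4, step=2


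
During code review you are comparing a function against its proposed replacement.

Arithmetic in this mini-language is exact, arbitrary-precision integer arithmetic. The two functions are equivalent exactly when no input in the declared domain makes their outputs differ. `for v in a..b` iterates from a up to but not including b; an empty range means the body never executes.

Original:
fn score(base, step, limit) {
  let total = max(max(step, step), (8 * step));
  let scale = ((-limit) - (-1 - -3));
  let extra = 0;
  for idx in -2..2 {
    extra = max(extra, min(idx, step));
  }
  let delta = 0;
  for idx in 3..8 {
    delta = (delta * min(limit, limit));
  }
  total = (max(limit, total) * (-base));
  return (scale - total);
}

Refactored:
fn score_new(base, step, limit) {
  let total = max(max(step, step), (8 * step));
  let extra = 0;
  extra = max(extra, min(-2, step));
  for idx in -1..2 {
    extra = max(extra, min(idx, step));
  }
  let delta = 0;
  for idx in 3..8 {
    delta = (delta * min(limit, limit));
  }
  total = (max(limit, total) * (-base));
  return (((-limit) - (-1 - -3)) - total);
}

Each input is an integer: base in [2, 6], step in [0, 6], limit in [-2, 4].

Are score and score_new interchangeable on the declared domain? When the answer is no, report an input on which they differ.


Comparing the listings, the differences include: local variable names differ, min/max/abs usage differs, constant usage differs, loop structure differs.
Tracing base=2, step=4, limit=1: score: total := 32 | scale := -3 | extra := 0 | iter idx=-2: | extra := 0 | iter idx=-1: | extra := 0 | iter idx=0: | extra := 0 | iter idx=1: | extra := 1 | delta := 0 | iter idx=3: | delta := 0 | iter idx=4: | delta := 0 | iter idx=5: | delta := 0 | iter idx=6: | delta := 0 | iter idx=7: | delta := 0 | total := -64 | result 61 | score_new: total := 32 | extra := 0 | extra := 0 | iter idx=-1: | extra := 0 | iter idx=0: | extra := 0 | iter idx=1: | extra := 1 | delta := 0 | iter idx=3: | delta := 0 | iter idx=4: | delta := 0 | iter idx=5: | delta := 0 | iter idx=6: | delta := 0 | iter idx=7: | delta := 0 | total := -64 | result 61 — matching result 61.
Checked all 245 inputs in the declared domain: the outputs agree on every one.
verdict: equivalent


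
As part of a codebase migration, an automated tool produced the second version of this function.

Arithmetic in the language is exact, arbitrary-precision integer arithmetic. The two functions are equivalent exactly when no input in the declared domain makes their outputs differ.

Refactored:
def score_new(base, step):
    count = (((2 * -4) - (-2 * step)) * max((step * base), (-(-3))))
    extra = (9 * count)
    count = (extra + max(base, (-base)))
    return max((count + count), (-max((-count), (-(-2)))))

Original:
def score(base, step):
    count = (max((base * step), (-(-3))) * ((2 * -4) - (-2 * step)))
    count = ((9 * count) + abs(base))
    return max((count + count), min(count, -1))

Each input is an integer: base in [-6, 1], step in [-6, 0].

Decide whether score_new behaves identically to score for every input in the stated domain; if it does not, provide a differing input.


Equivalent. The edit looks behavioral (`-1` became `-2`), but over these ranges it never changes the outcome.
Sweeping the whole domain (56 inputs) finds no disagreement.
Spot check at base=-3, step=-4 — score: count=-192, then count=-1725, then returns -1725. score_new: count=-192, then extra=-1728, then count=-1725, then returns -1725. Both give -1725.
verdict: equivalent


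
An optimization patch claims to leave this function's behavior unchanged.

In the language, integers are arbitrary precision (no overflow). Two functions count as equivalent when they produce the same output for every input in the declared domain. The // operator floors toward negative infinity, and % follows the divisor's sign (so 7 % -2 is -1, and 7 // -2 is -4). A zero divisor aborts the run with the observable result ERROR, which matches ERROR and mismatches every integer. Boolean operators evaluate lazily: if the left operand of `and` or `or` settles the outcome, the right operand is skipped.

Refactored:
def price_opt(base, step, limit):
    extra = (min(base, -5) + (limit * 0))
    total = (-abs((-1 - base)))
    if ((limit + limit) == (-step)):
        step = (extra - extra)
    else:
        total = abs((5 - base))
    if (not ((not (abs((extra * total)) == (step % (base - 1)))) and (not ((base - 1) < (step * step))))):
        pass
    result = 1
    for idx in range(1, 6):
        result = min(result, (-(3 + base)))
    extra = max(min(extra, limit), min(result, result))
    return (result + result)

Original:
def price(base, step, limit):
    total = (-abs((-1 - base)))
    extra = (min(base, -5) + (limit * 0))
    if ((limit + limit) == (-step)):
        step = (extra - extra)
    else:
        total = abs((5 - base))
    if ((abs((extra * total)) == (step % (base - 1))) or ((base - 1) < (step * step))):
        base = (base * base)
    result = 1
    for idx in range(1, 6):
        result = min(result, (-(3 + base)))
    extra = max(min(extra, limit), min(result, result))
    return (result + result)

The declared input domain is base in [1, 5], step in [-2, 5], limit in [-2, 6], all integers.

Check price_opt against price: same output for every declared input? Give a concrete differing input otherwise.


Input base=2, step=-2, limit=-2: -14 from price versus -10 from price_opt.
verdict: not equivalent; witness: base=2, step=-2, limit=-2


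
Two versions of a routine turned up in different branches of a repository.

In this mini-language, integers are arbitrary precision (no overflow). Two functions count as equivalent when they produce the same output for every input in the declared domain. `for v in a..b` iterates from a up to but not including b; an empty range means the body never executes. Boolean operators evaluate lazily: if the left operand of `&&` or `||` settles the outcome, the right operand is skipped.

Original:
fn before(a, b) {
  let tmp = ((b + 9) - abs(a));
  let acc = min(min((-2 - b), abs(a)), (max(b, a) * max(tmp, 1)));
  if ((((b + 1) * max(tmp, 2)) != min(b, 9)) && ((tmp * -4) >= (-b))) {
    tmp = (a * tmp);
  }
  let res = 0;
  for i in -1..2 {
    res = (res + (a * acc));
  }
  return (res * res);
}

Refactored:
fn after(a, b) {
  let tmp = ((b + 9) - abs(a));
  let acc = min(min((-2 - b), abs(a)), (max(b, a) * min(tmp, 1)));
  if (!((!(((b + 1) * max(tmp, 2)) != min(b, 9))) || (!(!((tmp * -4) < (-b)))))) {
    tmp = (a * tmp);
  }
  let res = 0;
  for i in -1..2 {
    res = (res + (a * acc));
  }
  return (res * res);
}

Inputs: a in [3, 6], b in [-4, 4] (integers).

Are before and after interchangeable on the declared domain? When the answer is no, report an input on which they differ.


Evaluate both at a=5, b=-4.
before: tmp := 0 | acc := 2 | ((((b + 1) * max(tmp, 2)) != min(b, 9)) && ((tmp * -4) >= (-b))): false | res := 0 | iter i=-1: | res := 10 | iter i=0: | res := 20 | iter i=1: | res := 30 | result 900
after: tmp := 0 | acc := 0 | (!((!(((b + 1) * max(tmp, 2)) != min(b, 9))) || (!(!((tmp * -4) < (-b)))))): false | res := 0 | iter i=-1: | res := 0 | iter i=0: | res := 0 | iter i=1: | res := 0 | result 0
900 and 0 differ, so these are not the same function on this domain.
verdict: not equivalent; witness: a=5, b=-4


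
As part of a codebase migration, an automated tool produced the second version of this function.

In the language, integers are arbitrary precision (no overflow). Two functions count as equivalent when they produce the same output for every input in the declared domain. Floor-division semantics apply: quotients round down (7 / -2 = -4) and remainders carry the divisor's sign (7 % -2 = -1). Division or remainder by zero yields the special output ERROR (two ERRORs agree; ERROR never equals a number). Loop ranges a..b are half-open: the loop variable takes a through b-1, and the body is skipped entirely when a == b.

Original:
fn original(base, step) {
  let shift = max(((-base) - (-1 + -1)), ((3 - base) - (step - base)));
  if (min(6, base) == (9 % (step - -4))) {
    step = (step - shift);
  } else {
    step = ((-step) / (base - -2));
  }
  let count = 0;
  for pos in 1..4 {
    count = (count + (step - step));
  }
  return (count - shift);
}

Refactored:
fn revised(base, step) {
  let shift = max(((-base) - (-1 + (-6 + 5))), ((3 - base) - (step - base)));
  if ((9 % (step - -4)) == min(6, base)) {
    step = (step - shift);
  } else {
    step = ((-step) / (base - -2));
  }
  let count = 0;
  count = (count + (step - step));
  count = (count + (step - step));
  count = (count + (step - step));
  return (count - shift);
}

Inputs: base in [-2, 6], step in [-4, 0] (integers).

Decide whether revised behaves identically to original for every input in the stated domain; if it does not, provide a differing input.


This is a faithful refactor — loop structure differs; also statement counts differ; also local variable names differ; also arithmetic usage differs; also constant usage differs, but the computed results match everywhere.
One worked example (base=0, step=-1) — original: shift := 4 | (min(6, base) == (9 % (step - -4))): true | step := -5 | count := 0 | iter pos=1: | count := 0 | iter pos=2: | count := 0 | iter pos=3: | count := 0 | result -4; revised: shift := 4 | ((9 % (step - -4)) == min(6, base)): true | step := -5 | count := 0 | count := 0 | count := 0 | count := 0 | result -4; agreement on -4.
Across all 45 domain points the two functions coincide.
verdict: equivalent
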